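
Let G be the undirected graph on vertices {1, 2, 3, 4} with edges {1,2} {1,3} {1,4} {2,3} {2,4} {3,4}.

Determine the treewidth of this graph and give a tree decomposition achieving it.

With just one bag of size 4, the width is 4 − 1 = 3, so tw(G) ≤ 3. For the lower bound, the 4 vertices {1, 2, 3, 4} are pairwise adjacent, and any tree decomposition puts a clique entirely inside one bag — forcing width ≥ 3. Hence tw(G) = 3 exactly.

Treewidth 3.
One such decomposition:
Bags: B1 = {1, 2, 3, 4}
Tree: (single bag)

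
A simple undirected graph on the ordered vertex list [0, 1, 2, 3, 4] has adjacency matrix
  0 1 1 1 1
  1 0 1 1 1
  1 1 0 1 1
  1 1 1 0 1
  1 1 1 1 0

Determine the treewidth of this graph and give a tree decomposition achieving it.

With just one bag of size 5, the width is 5 − 1 = 4, so tw(G) ≤ 4. On the other hand G contains the 5-clique {0, 1, 2, 3, 4}. A clique must lie in a single bag of any decomposition, so no decomposition can have width below 4. Hence tw(G) = 4 exactly.

Treewidth 4.
Bags: B1 = {0, 1, 2, 3, 4}
Tree: (single bag)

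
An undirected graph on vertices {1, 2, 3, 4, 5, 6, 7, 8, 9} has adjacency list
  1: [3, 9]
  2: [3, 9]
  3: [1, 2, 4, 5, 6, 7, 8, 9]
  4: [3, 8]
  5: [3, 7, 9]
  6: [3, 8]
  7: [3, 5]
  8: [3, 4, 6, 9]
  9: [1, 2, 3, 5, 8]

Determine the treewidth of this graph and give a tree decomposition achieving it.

Treewidth 2.
Bags: B1 = {3, 5, 9}  B2 = {3, 8, 9}  B3 = {3, 6, 8}  B4 = {1, 3, 9}  B5 = {3, 5, 7}  B6 = {3, 4, 8}  B7 = {2, 3, 9}
Tree: B1–B2, B2–B3, B2–B4, B1–B5, B3–B6, B1–B7

Every bag has size at most 3, so the width is 3 − 1 = 2 and tw(G) ≤ 2. For the lower bound, the 3 vertices {3, 8, 9} are pairwise adjacent, and any tree decomposition puts a clique entirely inside one bag — forcing width ≥ 2. Combining the bounds, tw(G) = 2.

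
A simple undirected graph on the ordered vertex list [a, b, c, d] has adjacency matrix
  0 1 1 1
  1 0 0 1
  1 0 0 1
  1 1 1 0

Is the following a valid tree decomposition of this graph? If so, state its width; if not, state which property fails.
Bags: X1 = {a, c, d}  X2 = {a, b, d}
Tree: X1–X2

Checking the three conditions: (i) the bags cover all of {a, b, c, d}; (ii) for each edge, some bag contains both endpoints; (iii) the bags containing any fixed vertex form a subtree. All hold, so the decomposition is valid with width 3 − 1 = 2.

Yes; width 2.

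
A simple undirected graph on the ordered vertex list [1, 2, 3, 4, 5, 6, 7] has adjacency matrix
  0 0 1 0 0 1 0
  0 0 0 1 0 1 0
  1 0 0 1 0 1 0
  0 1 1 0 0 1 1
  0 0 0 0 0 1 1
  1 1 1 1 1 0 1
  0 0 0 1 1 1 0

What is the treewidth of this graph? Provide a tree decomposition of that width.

Treewidth 2.
One optimal decomposition is:
Bags: B1 = {4, 6, 7}  B2 = {3, 4, 6}  B3 = {1, 3, 6}  B4 = {2, 4, 6}  B5 = {5, 6, 7}
Tree: B1–B2, B2–B3, B1–B4, B1–B5

Each bag holds 3 vertices, so the decomposition has width 2, which upper-bounds the treewidth. On the other hand G contains the 3-clique {1, 3, 6}. A clique must lie in a single bag of any decomposition, so no decomposition can have width below 2. Combining the bounds, tw(G) = 2.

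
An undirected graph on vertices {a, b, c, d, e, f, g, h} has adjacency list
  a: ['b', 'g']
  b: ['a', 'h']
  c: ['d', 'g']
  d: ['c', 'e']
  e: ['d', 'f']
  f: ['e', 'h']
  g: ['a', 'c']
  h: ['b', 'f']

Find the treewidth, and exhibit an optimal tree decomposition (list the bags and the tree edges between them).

Treewidth 2.
One optimal decomposition is:
Bags: B1 = {a, b, g}  B2 = {b, c, g}  B3 = {b, c, d}  B4 = {b, d, e}  B5 = {b, e, f}  B6 = {b, f, h}
Tree: B1–B2, B2–B3, B3–B4, B4–B5, B5–B6

The largest bag has 3 vertices, giving width 2; this decomposition certifies tw(G) ≤ 2. For the lower bound, G contains the cycle b–a–g–c–d–e–f–h–b, so G is not a forest; only forests have treewidth ≤ 1, hence tw(G) ≥ 2. Hence tw(G) = 2 exactly.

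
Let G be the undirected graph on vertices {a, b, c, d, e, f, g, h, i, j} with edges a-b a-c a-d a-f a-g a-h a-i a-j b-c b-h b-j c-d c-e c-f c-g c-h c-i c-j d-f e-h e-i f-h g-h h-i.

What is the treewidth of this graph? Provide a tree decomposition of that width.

The largest bag has 4 vertices, giving width 3; this decomposition certifies tw(G) ≤ 3. On the other hand G contains the 4-clique {c, e, h, i}. A clique must lie in a single bag of any decomposition, so no decomposition can have width below 3. Combining the bounds, tw(G) = 3.

Treewidth 3.
One optimal decomposition is:
Bags: B1 = {a, c, h, i}  B2 = {c, e, h, i}  B3 = {a, c, f, h}  B4 = {a, c, g, h}  B5 = {a, c, d, f}  B6 = {a, b, c, h}  B7 = {a, b, c, j}
Tree: B1–B2, B1–B3, B3–B4, B3–B5, B4–B6, B6–B7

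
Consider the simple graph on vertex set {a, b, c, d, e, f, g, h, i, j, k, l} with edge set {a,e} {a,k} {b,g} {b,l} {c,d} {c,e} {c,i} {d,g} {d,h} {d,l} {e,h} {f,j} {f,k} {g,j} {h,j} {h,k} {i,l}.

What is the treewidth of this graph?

3

A width-3 tree decomposition is:
Bags: B1 = {a, e, f, k}  B2 = {e, f, h, k}  B3 = {e, f, h, j}  B4 = {c, e, h, j}  B5 = {c, d, h, j}  B6 = {c, d, g, j}  B7 = {c, d, g, i}  B8 = {d, g, i, l}  B9 = {b, g, i, l}
Tree: B1–B2, B2–B3, B3–B4, B4–B5, B5–B6, B6–B7, B7–B8, B8–B9
The largest bag has 4 vertices, giving width 3; this decomposition certifies tw(G) ≤ 3. For the lower bound: the 4 vertex sets {a,f,k}, {e}, {h}, {c,d,g,j} are disjoint, each induces a connected subgraph, and every pair is joined by at least one edge of G. Contracting each set to a single vertex therefore yields K_{4} as a minor, and since treewidth is minor-monotone, tw(G) ≥ tw(K_{4}) = 3. Therefore the treewidth is 3.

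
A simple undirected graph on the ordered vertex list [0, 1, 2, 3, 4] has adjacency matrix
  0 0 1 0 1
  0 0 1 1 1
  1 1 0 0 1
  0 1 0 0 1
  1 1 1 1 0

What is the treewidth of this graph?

2

A width-2 tree decomposition is:
Bags: B1 = {1, 2, 4}  B2 = {0, 2, 4}  B3 = {1, 3, 4}
Tree: B1–B2, B1–B3
The largest bag has 3 vertices, giving width 2; this decomposition certifies tw(G) ≤ 2. For the lower bound, the 3 vertices {0, 2, 4} are pairwise adjacent, and any tree decomposition puts a clique entirely inside one bag — forcing width ≥ 2. Hence tw(G) = 2 exactly.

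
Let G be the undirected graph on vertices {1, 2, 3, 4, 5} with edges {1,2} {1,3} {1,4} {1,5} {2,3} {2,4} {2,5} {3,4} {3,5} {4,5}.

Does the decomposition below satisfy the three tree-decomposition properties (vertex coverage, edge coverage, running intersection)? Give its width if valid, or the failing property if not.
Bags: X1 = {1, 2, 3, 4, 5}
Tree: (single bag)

Vertex coverage: the bags together contain {1, 2, 3, 4, 5}, the full vertex set. Edge coverage: each edge of G has both endpoints in at least one bag. Running intersection: for every vertex, the bags containing it form a connected subtree. All three properties hold, so this is a valid tree decomposition of width max|bag| − 1 = 4, and hence tw(G) ≤ 4.

Yes; width 4.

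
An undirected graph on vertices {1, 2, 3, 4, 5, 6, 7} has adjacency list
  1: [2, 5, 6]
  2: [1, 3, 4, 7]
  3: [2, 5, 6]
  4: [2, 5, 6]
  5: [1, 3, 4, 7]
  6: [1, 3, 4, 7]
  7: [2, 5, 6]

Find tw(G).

A width-3 tree decomposition is:
Bags: B1 = {2, 3, 5, 6}  B2 = {1, 2, 5, 6}  B3 = {2, 4, 5, 6}  B4 = {2, 5, 6, 7}
Tree: B1–B2, B2–B3, B3–B4
The largest bag has 4 vertices, giving width 3; this decomposition certifies tw(G) ≤ 3. For the lower bound: the 4 vertex sets {2,3}, {1,5}, {6}, {4} are disjoint, each induces a connected subgraph, and every pair is joined by at least one edge of G. Contracting each set to a single vertex therefore yields K_{4} as a minor, and since treewidth is minor-monotone, tw(G) ≥ tw(K_{4}) = 3. Combining the bounds, tw(G) = 3.

3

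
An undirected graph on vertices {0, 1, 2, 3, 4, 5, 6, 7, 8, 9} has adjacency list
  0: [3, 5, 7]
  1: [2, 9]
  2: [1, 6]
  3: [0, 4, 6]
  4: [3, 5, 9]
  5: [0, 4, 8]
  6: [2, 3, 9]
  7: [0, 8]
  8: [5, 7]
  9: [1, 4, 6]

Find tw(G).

2

A width-2 tree decomposition is:
Bags: B1 = {1, 2, 6}  B2 = {1, 6, 9}  B3 = {3, 6, 9}  B4 = {3, 4, 9}  B5 = {0, 3, 4}  B6 = {0, 4, 5}  B7 = {0, 5, 7}  B8 = {5, 7, 8}
Tree: B1–B2, B2–B3, B3–B4, B4–B5, B5–B6, B6–B7, B7–B8
Every bag has size at most 3, so the width is 3 − 1 = 2 and tw(G) ≤ 2. For the lower bound, G contains the cycle 2–1–9–6–2, so G is not a forest; only forests have treewidth ≤ 1, hence tw(G) ≥ 2. Combining the bounds, tw(G) = 2.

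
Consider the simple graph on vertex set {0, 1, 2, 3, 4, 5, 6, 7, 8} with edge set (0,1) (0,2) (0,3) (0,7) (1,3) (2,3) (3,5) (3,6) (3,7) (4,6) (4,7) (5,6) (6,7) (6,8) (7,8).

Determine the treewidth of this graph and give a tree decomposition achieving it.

The largest bag has 3 vertices, giving width 2; this decomposition certifies tw(G) ≤ 2. On the other hand G contains the 3-clique {6, 7, 8}. A clique must lie in a single bag of any decomposition, so no decomposition can have width below 2. Therefore the treewidth is 2.

Treewidth 2.
Bags: B1 = {3, 6, 7}  B2 = {0, 3, 7}  B3 = {4, 6, 7}  B4 = {0, 1, 3}  B5 = {3, 5, 6}  B6 = {0, 2, 3}  B7 = {6, 7, 8}
Tree: B1–B2, B1–B3, B2–B4, B1–B5, B4–B6, B1–B7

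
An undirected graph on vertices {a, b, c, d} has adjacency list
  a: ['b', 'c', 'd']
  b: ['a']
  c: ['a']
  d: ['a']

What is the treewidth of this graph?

A width-1 tree decomposition is:
Bags: B1 = {a, b}  B2 = {a, c}  B3 = {a, d}
Tree: B1–B2, B2–B3
Every bag has size at most 2, so the width is 2 − 1 = 1 and tw(G) ≤ 1. Any graph with an edge has treewidth ≥ 1, and G has the edge b–a. The upper and lower bounds meet at 1, so that is the treewidth.

1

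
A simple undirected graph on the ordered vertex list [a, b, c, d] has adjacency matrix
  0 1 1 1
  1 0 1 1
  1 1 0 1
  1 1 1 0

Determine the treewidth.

3

A width-3 tree decomposition is:
Bags: B1 = {a, b, c, d}
Tree: (single bag)
With just one bag of size 4, the width is 4 − 1 = 3, so tw(G) ≤ 3. On the other hand G contains the 4-clique {a, b, c, d}. A clique must lie in a single bag of any decomposition, so no decomposition can have width below 3. Therefore the treewidth is 3.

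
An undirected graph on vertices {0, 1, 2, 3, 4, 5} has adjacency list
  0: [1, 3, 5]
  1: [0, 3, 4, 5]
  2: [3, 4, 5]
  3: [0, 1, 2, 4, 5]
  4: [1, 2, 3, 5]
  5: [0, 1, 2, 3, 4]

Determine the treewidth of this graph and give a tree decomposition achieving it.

Every bag has size at most 4, so the width is 4 − 1 = 3 and tw(G) ≤ 3. On the other hand G contains the 4-clique {0, 1, 3, 5}. A clique must lie in a single bag of any decomposition, so no decomposition can have width below 3. The upper and lower bounds meet at 3, so that is the treewidth.

Treewidth 3.
Bags: B1 = {0, 1, 3, 5}  B2 = {1, 3, 4, 5}  B3 = {2, 3, 4, 5}
Tree: B1–B2, B2–B3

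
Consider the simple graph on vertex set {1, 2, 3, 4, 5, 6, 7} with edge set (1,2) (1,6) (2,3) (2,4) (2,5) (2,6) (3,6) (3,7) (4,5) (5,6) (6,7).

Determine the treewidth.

2

A width-2 tree decomposition is:
Bags: B1 = {3, 6, 7}  B2 = {2, 3, 6}  B3 = {1, 2, 6}  B4 = {2, 5, 6}  B5 = {2, 4, 5}
Tree: B1–B2, B2–B3, B3–B4, B4–B5
Every bag has size at most 3, so the width is 3 − 1 = 2 and tw(G) ≤ 2. On the other hand G contains the 3-clique {2, 4, 5}. A clique must lie in a single bag of any decomposition, so no decomposition can have width below 2. Combining the bounds, tw(G) = 2.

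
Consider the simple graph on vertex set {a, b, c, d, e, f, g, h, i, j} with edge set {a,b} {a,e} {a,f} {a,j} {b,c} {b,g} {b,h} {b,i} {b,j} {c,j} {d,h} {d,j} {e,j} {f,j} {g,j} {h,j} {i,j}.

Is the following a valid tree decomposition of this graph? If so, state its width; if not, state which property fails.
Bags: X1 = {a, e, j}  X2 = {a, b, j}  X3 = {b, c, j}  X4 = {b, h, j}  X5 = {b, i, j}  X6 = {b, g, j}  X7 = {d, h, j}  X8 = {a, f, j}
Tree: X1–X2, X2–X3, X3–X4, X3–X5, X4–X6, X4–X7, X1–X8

Yes; width 2.

Every vertex of G appears in some bag (union = {a, b, c, d, e, f, g, h, i, j}); every edge is covered by a bag; and for each vertex v the set of bags containing v is connected in the bag tree. The decomposition is therefore valid. The largest bag has 3 vertices, so the width is 2.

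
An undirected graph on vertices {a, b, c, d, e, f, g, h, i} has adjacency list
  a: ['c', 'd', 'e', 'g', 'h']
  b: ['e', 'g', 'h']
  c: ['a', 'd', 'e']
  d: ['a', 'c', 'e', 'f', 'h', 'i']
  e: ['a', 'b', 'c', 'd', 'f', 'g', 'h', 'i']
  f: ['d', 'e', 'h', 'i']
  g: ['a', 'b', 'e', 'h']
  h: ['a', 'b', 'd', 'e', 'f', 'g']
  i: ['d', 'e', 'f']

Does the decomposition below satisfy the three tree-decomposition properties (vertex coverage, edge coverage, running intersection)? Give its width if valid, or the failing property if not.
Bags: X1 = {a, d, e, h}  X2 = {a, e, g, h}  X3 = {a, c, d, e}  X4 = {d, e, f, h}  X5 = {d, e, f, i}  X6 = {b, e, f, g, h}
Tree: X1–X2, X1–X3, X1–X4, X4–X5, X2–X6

No — bags containing vertex f are not connected in the tree.

A tree decomposition must satisfy three properties: every vertex lies in some bag; for every edge, both endpoints lie together in some bag; and for every vertex, the bags containing it form a connected subtree. Here bags containing vertex f are not connected in the tree, so the decomposition is invalid.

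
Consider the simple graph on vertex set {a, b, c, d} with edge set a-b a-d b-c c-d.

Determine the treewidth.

2

A width-2 tree decomposition is:
Bags: B1 = {a, b, c}  B2 = {a, c, d}
Tree: B1–B2
The largest bag has 3 vertices, giving width 2; this decomposition certifies tw(G) ≤ 2. For the lower bound, G contains the cycle a–b–c–d–a, so G is not a forest; only forests have treewidth ≤ 1, hence tw(G) ≥ 2. Combining the bounds, tw(G) = 2.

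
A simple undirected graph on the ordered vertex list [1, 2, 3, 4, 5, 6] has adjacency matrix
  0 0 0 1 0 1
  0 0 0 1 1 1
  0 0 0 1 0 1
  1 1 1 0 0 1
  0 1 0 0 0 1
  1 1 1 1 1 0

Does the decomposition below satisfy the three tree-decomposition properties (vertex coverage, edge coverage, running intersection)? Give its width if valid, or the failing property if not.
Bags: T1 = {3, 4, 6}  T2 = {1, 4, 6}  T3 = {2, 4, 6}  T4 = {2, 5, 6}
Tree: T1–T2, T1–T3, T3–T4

Vertex coverage: the bags together contain {1, 2, 3, 4, 5, 6}, the full vertex set. Edge coverage: each edge of G has both endpoints in at least one bag. Running intersection: for every vertex, the bags containing it form a connected subtree. All three properties hold, so this is a valid tree decomposition of width max|bag| − 1 = 2, and hence tw(G) ≤ 2.

Yes; width 2.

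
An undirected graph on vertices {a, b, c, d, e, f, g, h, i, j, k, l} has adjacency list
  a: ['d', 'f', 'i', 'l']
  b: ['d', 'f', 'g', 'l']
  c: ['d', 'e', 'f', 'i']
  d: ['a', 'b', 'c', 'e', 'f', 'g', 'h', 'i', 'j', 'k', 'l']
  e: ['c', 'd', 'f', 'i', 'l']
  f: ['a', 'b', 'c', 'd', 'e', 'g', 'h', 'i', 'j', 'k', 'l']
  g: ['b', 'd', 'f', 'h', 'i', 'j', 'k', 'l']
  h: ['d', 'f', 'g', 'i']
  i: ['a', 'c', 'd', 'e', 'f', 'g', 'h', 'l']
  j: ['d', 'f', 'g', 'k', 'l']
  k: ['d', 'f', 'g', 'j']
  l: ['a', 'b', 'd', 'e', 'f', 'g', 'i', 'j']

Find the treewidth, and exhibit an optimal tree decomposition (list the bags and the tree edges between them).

Treewidth 4.
One such decomposition:
Bags: B1 = {d, f, g, i, l}  B2 = {a, d, f, i, l}  B3 = {d, e, f, i, l}  B4 = {c, d, e, f, i}  B5 = {d, f, g, j, l}  B6 = {d, f, g, j, k}  B7 = {d, f, g, h, i}  B8 = {b, d, f, g, l}
Tree: B1–B2, B2–B3, B3–B4, B1–B5, B5–B6, B1–B7, B1–B8

Every bag has size at most 5, so the width is 5 − 1 = 4 and tw(G) ≤ 4. Conversely, {d, f, g, h, i} is a clique of size 5, and the vertices of any clique must share a bag in every tree decomposition; so some bag has ≥ 5 vertices and tw(G) ≥ 4. The upper and lower bounds meet at 4, so that is the treewidth.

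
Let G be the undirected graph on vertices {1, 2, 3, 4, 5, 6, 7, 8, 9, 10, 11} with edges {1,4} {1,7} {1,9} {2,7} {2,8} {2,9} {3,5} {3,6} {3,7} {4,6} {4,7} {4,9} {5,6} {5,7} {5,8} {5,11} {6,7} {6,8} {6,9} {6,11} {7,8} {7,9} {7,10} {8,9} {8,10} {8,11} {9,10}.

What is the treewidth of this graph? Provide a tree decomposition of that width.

Treewidth 3.
Bags: B1 = {6, 7, 8, 9}  B2 = {7, 8, 9, 10}  B3 = {4, 6, 7, 9}  B4 = {5, 6, 7, 8}  B5 = {5, 6, 8, 11}  B6 = {1, 4, 7, 9}  B7 = {3, 5, 6, 7}  B8 = {2, 7, 8, 9}
Tree: B1–B2, B1–B3, B1–B4, B4–B5, B3–B6, B4–B7, B2–B8

Every bag has size at most 4, so the width is 4 − 1 = 3 and tw(G) ≤ 3. Conversely, {5, 6, 8, 11} is a clique of size 4, and the vertices of any clique must share a bag in every tree decomposition; so some bag has ≥ 4 vertices and tw(G) ≥ 3. Hence tw(G) = 3 exactly.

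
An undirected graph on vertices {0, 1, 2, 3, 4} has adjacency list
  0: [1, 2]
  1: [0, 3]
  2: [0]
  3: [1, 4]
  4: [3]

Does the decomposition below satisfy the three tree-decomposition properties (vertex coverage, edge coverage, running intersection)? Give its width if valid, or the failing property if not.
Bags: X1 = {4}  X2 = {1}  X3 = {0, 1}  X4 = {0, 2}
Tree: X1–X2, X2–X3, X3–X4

No — vertex 3 appears in no bag.

A tree decomposition must satisfy three properties: every vertex lies in some bag; for every edge, both endpoints lie together in some bag; and for every vertex, the bags containing it form a connected subtree. Here vertex 3 appears in no bag, so the decomposition is invalid.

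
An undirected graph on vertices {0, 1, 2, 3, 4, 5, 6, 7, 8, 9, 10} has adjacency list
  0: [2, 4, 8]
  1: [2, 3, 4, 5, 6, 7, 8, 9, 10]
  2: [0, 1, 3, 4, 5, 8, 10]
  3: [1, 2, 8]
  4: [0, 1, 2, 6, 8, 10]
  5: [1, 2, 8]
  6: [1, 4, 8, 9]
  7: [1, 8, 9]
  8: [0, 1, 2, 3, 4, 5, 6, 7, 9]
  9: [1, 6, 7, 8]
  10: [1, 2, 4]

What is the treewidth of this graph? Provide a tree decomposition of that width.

Every bag has size at most 4, so the width is 4 − 1 = 3 and tw(G) ≤ 3. On the other hand G contains the 4-clique {0, 2, 4, 8}. A clique must lie in a single bag of any decomposition, so no decomposition can have width below 3. The upper and lower bounds meet at 3, so that is the treewidth.

Treewidth 3.
One optimal decomposition is:
Bags: B1 = {1, 2, 4, 8}  B2 = {1, 4, 6, 8}  B3 = {1, 2, 5, 8}  B4 = {1, 6, 8, 9}  B5 = {0, 2, 4, 8}  B6 = {1, 7, 8, 9}  B7 = {1, 2, 3, 8}  B8 = {1, 2, 4, 10}
Tree: B1–B2, B1–B3, B2–B4, B1–B5, B4–B6, B3–B7, B1–B8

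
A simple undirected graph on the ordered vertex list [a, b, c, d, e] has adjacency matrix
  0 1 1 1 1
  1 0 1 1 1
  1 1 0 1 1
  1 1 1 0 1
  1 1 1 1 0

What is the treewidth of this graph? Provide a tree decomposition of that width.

Treewidth 4.
Bags: B1 = {a, b, c, d, e}
Tree: (single bag)

A single bag containing all 5 vertices is trivially a valid decomposition of width 4. Conversely, {a, b, c, d, e} is a clique of size 5, and the vertices of any clique must share a bag in every tree decomposition; so some bag has ≥ 5 vertices and tw(G) ≥ 4. Therefore the treewidth is 4.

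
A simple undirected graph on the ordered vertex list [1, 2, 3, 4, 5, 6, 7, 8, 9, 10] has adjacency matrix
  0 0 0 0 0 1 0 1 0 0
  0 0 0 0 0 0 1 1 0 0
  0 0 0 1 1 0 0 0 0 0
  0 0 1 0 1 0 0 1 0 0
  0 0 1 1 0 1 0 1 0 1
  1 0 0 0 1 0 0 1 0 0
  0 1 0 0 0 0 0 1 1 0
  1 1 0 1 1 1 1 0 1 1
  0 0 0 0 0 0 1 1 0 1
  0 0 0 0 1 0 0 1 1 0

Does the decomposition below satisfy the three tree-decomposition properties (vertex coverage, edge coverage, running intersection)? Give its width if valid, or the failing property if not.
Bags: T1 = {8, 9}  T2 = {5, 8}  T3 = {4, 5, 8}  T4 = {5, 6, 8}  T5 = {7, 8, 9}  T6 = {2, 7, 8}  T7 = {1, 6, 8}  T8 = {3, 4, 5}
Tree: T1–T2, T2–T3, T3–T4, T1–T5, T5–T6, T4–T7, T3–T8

A tree decomposition must satisfy three properties: every vertex lies in some bag; for every edge, both endpoints lie together in some bag; and for every vertex, the bags containing it form a connected subtree. Here vertex 10 appears in no bag, so the decomposition is invalid.

No — vertex 10 appears in no bag.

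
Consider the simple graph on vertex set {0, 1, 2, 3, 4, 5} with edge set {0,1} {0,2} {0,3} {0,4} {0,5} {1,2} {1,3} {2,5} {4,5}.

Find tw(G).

A width-2 tree decomposition is:
Bags: B1 = {0, 4, 5}  B2 = {0, 2, 5}  B3 = {0, 1, 2}  B4 = {0, 1, 3}
Tree: B1–B2, B2–B3, B3–B4
The largest bag has 3 vertices, giving width 2; this decomposition certifies tw(G) ≤ 2. For the lower bound, the 3 vertices {0, 1, 2} are pairwise adjacent, and any tree decomposition puts a clique entirely inside one bag — forcing width ≥ 2. Combining the bounds, tw(G) = 2.

2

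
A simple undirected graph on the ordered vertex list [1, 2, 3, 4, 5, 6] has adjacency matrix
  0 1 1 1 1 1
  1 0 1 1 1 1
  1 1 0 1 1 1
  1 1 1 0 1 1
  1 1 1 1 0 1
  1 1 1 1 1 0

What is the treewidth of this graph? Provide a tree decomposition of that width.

With just one bag of size 6, the width is 6 − 1 = 5, so tw(G) ≤ 5. On the other hand G contains the 6-clique {1, 2, 3, 4, 5, 6}. A clique must lie in a single bag of any decomposition, so no decomposition can have width below 5. Hence tw(G) = 5 exactly.

Treewidth 5.
Bags: B1 = {1, 2, 3, 4, 5, 6}
Tree: (single bag)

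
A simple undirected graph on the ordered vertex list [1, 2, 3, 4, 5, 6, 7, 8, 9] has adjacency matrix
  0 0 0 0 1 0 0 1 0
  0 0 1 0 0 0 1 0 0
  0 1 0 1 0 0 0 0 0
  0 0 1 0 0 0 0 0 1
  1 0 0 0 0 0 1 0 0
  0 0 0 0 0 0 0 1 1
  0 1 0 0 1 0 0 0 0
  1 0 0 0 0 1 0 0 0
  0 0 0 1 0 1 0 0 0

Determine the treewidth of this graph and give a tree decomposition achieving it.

The largest bag has 3 vertices, giving width 2; this decomposition certifies tw(G) ≤ 2. The edges 2–7–5–1–8–6–9–4–3–2 form a cycle, so G is not a tree and its treewidth is at least 2. Combining the bounds, tw(G) = 2.

Treewidth 2.
One such decomposition:
Bags: B1 = {2, 5, 7}  B2 = {1, 2, 5}  B3 = {1, 2, 8}  B4 = {2, 6, 8}  B5 = {2, 6, 9}  B6 = {2, 4, 9}  B7 = {2, 3, 4}
Tree: B1–B2, B2–B3, B3–B4, B4–B5, B5–B6, B6–B7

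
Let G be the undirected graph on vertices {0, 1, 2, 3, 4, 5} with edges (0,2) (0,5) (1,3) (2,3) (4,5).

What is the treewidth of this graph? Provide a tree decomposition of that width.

Treewidth 1.
One such decomposition:
Bags: B1 = {0, 5}  B2 = {4, 5}  B3 = {0, 2}  B4 = {2, 3}  B5 = {1, 3}
Tree: B1–B2, B1–B3, B3–B4, B4–B5

Every bag has size at most 2, so the width is 2 − 1 = 1 and tw(G) ≤ 1. G has an edge, so its treewidth is at least 1. Therefore the treewidth is 1.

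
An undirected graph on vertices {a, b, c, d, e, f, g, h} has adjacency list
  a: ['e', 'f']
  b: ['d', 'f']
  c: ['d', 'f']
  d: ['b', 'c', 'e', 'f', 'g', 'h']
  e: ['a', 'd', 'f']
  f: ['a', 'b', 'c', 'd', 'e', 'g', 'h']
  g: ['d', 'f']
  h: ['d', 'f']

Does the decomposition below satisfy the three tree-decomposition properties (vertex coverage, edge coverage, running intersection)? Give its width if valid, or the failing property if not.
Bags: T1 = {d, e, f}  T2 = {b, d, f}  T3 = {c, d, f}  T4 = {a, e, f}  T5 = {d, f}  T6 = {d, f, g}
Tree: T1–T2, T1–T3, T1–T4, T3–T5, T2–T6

No — vertex h appears in no bag.

A tree decomposition must satisfy three properties: every vertex lies in some bag; for every edge, both endpoints lie together in some bag; and for every vertex, the bags containing it form a connected subtree. Here vertex h appears in no bag, so the decomposition is invalid.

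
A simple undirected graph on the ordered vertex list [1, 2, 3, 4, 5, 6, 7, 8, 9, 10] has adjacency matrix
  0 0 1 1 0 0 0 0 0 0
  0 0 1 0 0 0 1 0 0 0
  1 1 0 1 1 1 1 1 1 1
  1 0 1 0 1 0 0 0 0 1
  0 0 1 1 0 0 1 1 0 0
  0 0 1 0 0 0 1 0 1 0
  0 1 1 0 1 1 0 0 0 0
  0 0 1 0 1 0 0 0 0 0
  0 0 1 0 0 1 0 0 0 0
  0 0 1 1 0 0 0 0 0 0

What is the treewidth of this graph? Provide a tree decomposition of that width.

The largest bag has 3 vertices, giving width 2; this decomposition certifies tw(G) ≤ 2. On the other hand G contains the 3-clique {2, 3, 7}. A clique must lie in a single bag of any decomposition, so no decomposition can have width below 2. Hence tw(G) = 2 exactly.

Treewidth 2.
One optimal decomposition is:
Bags: B1 = {3, 5, 7}  B2 = {3, 6, 7}  B3 = {2, 3, 7}  B4 = {3, 4, 5}  B5 = {3, 4, 10}  B6 = {1, 3, 4}  B7 = {3, 5, 8}  B8 = {3, 6, 9}
Tree: B1–B2, B1–B3, B1–B4, B4–B5, B5–B6, B1–B7, B2–B8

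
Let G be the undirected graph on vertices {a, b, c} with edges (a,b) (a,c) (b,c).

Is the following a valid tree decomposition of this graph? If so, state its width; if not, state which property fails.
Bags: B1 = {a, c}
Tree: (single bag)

No — vertex b appears in no bag.

A tree decomposition must satisfy three properties: every vertex lies in some bag; for every edge, both endpoints lie together in some bag; and for every vertex, the bags containing it form a connected subtree. Here vertex b appears in no bag, so the decomposition is invalid.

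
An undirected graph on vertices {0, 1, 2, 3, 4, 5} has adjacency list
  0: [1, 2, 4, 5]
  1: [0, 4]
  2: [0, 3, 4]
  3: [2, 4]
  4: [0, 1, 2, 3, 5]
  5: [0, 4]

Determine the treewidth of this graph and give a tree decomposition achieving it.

Treewidth 2.
One such decomposition:
Bags: B1 = {0, 2, 4}  B2 = {0, 4, 5}  B3 = {2, 3, 4}  B4 = {0, 1, 4}
Tree: B1–B2, B1–B3, B1–B4

The largest bag has 3 vertices, giving width 2; this decomposition certifies tw(G) ≤ 2. On the other hand G contains the 3-clique {0, 1, 4}. A clique must lie in a single bag of any decomposition, so no decomposition can have width below 2. Combining the bounds, tw(G) = 2.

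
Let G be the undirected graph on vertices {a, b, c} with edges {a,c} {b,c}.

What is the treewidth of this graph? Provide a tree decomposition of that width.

Treewidth 1.
One optimal decomposition is:
Bags: B1 = {b, c}  B2 = {a, c}
Tree: B1–B2

Every bag has size at most 2, so the width is 2 − 1 = 1 and tw(G) ≤ 1. G has an edge, so its treewidth is at least 1. Therefore the treewidth is 1.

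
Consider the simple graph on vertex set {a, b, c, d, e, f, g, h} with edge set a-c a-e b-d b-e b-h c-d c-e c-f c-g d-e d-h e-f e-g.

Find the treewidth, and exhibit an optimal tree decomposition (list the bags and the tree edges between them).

Treewidth 2.
Bags: B1 = {b, d, e}  B2 = {c, d, e}  B3 = {c, e, f}  B4 = {b, d, h}  B5 = {a, c, e}  B6 = {c, e, g}
Tree: B1–B2, B2–B3, B1–B4, B3–B5, B3–B6

Every bag has size at most 3, so the width is 3 − 1 = 2 and tw(G) ≤ 2. For the lower bound, the 3 vertices {c, d, e} are pairwise adjacent, and any tree decomposition puts a clique entirely inside one bag — forcing width ≥ 2. Therefore the treewidth is 2.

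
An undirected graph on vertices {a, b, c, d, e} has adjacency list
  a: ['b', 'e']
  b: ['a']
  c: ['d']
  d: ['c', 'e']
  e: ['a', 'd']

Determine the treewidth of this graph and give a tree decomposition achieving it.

Treewidth 1.
Bags: B1 = {a, e}  B2 = {d, e}  B3 = {c, d}  B4 = {a, b}
Tree: B1–B2, B2–B3, B1–B4

Every bag has size at most 2, so the width is 2 − 1 = 1 and tw(G) ≤ 1. G has an edge, so its treewidth is at least 1. Combining the bounds, tw(G) = 1.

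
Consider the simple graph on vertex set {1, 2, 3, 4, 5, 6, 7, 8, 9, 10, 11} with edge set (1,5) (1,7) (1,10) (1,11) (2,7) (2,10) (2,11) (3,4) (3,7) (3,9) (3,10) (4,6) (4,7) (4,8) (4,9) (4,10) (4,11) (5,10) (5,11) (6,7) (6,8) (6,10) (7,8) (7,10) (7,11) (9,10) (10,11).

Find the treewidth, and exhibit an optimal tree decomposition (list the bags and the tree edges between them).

Treewidth 3.
One such decomposition:
Bags: B1 = {1, 7, 10, 11}  B2 = {4, 7, 10, 11}  B3 = {1, 5, 10, 11}  B4 = {2, 7, 10, 11}  B5 = {4, 6, 7, 10}  B6 = {3, 4, 7, 10}  B7 = {3, 4, 9, 10}  B8 = {4, 6, 7, 8}
Tree: B1–B2, B1–B3, B1–B4, B2–B5, B5–B6, B6–B7, B5–B8

The largest bag has 4 vertices, giving width 3; this decomposition certifies tw(G) ≤ 3. Conversely, {4, 6, 7, 8} is a clique of size 4, and the vertices of any clique must share a bag in every tree decomposition; so some bag has ≥ 4 vertices and tw(G) ≥ 3. Therefore the treewidth is 3.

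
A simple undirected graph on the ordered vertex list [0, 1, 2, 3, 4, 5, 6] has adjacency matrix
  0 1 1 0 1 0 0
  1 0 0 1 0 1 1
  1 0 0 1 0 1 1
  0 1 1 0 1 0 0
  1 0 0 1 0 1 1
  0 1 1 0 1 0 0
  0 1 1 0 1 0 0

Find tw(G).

A width-3 tree decomposition is:
Bags: B1 = {1, 2, 4, 5}  B2 = {0, 1, 2, 4}  B3 = {1, 2, 4, 6}  B4 = {1, 2, 3, 4}
Tree: B1–B2, B2–B3, B3–B4
The largest bag has 4 vertices, giving width 3; this decomposition certifies tw(G) ≤ 3. For the lower bound: the 4 vertex sets {1,5}, {0,2}, {4}, {6} are disjoint, each induces a connected subgraph, and every pair is joined by at least one edge of G. Contracting each set to a single vertex therefore yields K_{4} as a minor, and since treewidth is minor-monotone, tw(G) ≥ tw(K_{4}) = 3. Combining the bounds, tw(G) = 3.

3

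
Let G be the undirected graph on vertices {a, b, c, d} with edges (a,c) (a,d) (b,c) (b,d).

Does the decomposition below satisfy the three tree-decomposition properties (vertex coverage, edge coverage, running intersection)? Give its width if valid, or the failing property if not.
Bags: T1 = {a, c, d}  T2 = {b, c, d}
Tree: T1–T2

Vertex coverage: the bags together contain {a, b, c, d}, the full vertex set. Edge coverage: each edge of G has both endpoints in at least one bag. Running intersection: for every vertex, the bags containing it form a connected subtree. All three properties hold, so this is a valid tree decomposition of width max|bag| − 1 = 2, and hence tw(G) ≤ 2.

Yes; width 2.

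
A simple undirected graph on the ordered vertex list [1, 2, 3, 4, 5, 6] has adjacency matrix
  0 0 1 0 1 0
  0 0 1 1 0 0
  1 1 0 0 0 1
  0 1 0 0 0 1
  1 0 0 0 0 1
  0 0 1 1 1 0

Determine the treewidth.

A width-2 tree decomposition is:
Bags: B1 = {2, 4, 6}  B2 = {2, 3, 6}  B3 = {3, 5, 6}  B4 = {1, 3, 5}
Tree: B1–B2, B2–B3, B3–B4
Every bag has size at most 3, so the width is 3 − 1 = 2 and tw(G) ≤ 2. For the lower bound, G contains the cycle 4–2–3–6–4, so G is not a forest; only forests have treewidth ≤ 1, hence tw(G) ≥ 2. Combining the bounds, tw(G) = 2.

2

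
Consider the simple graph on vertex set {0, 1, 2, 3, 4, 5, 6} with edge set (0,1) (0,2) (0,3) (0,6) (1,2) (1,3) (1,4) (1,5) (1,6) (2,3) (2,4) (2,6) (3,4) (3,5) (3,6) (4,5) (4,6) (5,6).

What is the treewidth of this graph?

A width-4 tree decomposition is:
Bags: B1 = {1, 2, 3, 4, 6}  B2 = {1, 3, 4, 5, 6}  B3 = {0, 1, 2, 3, 6}
Tree: B1–B2, B1–B3
The largest bag has 5 vertices, giving width 4; this decomposition certifies tw(G) ≤ 4. On the other hand G contains the 5-clique {0, 1, 2, 3, 6}. A clique must lie in a single bag of any decomposition, so no decomposition can have width below 4. The upper and lower bounds meet at 4, so that is the treewidth.

4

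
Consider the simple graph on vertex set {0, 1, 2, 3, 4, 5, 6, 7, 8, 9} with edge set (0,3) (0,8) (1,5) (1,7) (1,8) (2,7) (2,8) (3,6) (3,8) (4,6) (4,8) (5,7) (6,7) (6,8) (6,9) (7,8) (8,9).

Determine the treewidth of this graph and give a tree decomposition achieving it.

The largest bag has 3 vertices, giving width 2; this decomposition certifies tw(G) ≤ 2. Conversely, {0, 3, 8} is a clique of size 3, and the vertices of any clique must share a bag in every tree decomposition; so some bag has ≥ 3 vertices and tw(G) ≥ 2. Hence tw(G) = 2 exactly.

Treewidth 2.
Bags: B1 = {6, 8, 9}  B2 = {6, 7, 8}  B3 = {4, 6, 8}  B4 = {3, 6, 8}  B5 = {0, 3, 8}  B6 = {2, 7, 8}  B7 = {1, 7, 8}  B8 = {1, 5, 7}
Tree: B1–B2, B2–B3, B2–B4, B4–B5, B2–B6, B2–B7, B7–B8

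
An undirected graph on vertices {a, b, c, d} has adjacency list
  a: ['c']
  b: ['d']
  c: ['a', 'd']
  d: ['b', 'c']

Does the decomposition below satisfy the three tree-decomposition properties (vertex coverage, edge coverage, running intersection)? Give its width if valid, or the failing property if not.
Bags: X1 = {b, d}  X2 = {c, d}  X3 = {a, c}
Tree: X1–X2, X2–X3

Yes; width 1.

Every vertex of G appears in some bag (union = {a, b, c, d}); every edge is covered by a bag; and for each vertex v the set of bags containing v is connected in the bag tree. The decomposition is therefore valid. The largest bag has 2 vertices, so the width is 1.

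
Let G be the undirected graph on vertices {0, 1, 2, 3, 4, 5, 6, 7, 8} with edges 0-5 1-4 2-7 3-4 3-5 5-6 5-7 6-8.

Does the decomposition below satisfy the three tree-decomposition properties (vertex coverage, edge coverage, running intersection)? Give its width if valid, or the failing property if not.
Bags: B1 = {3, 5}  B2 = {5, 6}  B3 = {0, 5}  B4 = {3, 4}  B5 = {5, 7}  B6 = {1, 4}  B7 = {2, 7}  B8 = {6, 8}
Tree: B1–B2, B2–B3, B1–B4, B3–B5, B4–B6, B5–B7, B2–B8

Yes; width 1.

Vertex coverage: the bags together contain {0, 1, 2, 3, 4, 5, 6, 7, 8}, the full vertex set. Edge coverage: each edge of G has both endpoints in at least one bag. Running intersection: for every vertex, the bags containing it form a connected subtree. All three properties hold, so this is a valid tree decomposition of width max|bag| − 1 = 1, and hence tw(G) ≤ 1.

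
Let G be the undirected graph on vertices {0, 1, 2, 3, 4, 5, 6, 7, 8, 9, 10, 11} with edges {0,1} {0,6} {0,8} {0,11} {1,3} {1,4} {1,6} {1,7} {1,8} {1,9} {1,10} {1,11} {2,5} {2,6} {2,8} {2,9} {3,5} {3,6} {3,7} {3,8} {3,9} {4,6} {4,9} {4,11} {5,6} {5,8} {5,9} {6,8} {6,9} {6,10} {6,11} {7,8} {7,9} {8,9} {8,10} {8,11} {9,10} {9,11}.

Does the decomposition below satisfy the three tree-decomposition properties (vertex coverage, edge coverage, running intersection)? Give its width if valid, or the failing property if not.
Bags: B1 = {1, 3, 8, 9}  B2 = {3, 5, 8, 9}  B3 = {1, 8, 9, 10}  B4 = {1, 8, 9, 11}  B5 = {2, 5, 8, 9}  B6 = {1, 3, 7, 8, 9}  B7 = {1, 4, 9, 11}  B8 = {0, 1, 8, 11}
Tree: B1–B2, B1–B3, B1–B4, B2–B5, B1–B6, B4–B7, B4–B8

No — vertex 6 appears in no bag.

A tree decomposition must satisfy three properties: every vertex lies in some bag; for every edge, both endpoints lie together in some bag; and for every vertex, the bags containing it form a connected subtree. Here vertex 6 appears in no bag, so the decomposition is invalid.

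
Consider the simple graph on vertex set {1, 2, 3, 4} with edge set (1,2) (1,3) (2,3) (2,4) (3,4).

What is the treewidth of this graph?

2

A width-2 tree decomposition is:
Bags: B1 = {2, 3, 4}  B2 = {1, 2, 3}
Tree: B1–B2
Every bag has size at most 3, so the width is 3 − 1 = 2 and tw(G) ≤ 2. On the other hand G contains the 3-clique {1, 2, 3}. A clique must lie in a single bag of any decomposition, so no decomposition can have width below 2. Therefore the treewidth is 2.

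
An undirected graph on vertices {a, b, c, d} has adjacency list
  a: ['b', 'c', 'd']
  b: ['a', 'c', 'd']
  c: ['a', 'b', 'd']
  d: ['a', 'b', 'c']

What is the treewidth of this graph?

A width-3 tree decomposition is:
Bags: B1 = {a, b, c, d}
Tree: (single bag)
A single bag containing all 4 vertices is trivially a valid decomposition of width 3. On the other hand G contains the 4-clique {a, b, c, d}. A clique must lie in a single bag of any decomposition, so no decomposition can have width below 3. Therefore the treewidth is 3.

3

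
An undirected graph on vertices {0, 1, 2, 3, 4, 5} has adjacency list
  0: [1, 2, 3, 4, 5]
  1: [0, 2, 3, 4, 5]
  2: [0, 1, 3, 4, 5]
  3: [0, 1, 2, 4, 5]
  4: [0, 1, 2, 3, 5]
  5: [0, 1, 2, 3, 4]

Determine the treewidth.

5

A width-5 tree decomposition is:
Bags: B1 = {0, 1, 2, 3, 4, 5}
Tree: (single bag)
With just one bag of size 6, the width is 6 − 1 = 5, so tw(G) ≤ 5. On the other hand G contains the 6-clique {0, 1, 2, 3, 4, 5}. A clique must lie in a single bag of any decomposition, so no decomposition can have width below 5. The upper and lower bounds meet at 5, so that is the treewidth.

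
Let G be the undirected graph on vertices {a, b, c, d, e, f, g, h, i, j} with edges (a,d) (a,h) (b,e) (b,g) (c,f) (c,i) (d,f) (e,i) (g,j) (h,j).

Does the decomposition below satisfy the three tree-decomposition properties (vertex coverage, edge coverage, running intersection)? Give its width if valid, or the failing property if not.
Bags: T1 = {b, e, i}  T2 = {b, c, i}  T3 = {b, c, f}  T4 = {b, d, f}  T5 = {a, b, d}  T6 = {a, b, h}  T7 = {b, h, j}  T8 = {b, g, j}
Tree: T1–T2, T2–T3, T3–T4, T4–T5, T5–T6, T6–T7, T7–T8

Yes; width 2.

Vertex coverage: the bags together contain {a, b, c, d, e, f, g, h, i, j}, the full vertex set. Edge coverage: each edge of G has both endpoints in at least one bag. Running intersection: for every vertex, the bags containing it form a connected subtree. All three properties hold, so this is a valid tree decomposition of width max|bag| − 1 = 2, and hence tw(G) ≤ 2.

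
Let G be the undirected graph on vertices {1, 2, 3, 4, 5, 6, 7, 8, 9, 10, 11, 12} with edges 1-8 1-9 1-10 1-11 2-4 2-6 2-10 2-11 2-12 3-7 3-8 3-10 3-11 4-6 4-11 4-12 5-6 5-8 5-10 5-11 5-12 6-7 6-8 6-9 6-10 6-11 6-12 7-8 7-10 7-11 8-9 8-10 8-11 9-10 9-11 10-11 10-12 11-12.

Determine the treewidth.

4

A width-4 tree decomposition is:
Bags: B1 = {6, 7, 8, 10, 11}  B2 = {5, 6, 8, 10, 11}  B3 = {5, 6, 10, 11, 12}  B4 = {6, 8, 9, 10, 11}  B5 = {3, 7, 8, 10, 11}  B6 = {2, 6, 10, 11, 12}  B7 = {1, 8, 9, 10, 11}  B8 = {2, 4, 6, 11, 12}
Tree: B1–B2, B2–B3, B2–B4, B1–B5, B3–B6, B4–B7, B6–B8
Every bag has size at most 5, so the width is 5 − 1 = 4 and tw(G) ≤ 4. For the lower bound, the 5 vertices {1, 8, 9, 10, 11} are pairwise adjacent, and any tree decomposition puts a clique entirely inside one bag — forcing width ≥ 4. Hence tw(G) = 4 exactly.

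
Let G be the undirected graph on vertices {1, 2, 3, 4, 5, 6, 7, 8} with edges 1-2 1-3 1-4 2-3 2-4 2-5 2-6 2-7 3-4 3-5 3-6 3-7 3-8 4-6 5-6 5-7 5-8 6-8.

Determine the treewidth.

3

A width-3 tree decomposition is:
Bags: B1 = {2, 3, 5, 6}  B2 = {2, 3, 5, 7}  B3 = {2, 3, 4, 6}  B4 = {1, 2, 3, 4}  B5 = {3, 5, 6, 8}
Tree: B1–B2, B1–B3, B3–B4, B1–B5
Each bag holds 4 vertices, so the decomposition has width 3, which upper-bounds the treewidth. On the other hand G contains the 4-clique {3, 5, 6, 8}. A clique must lie in a single bag of any decomposition, so no decomposition can have width below 3. Hence tw(G) = 3 exactly.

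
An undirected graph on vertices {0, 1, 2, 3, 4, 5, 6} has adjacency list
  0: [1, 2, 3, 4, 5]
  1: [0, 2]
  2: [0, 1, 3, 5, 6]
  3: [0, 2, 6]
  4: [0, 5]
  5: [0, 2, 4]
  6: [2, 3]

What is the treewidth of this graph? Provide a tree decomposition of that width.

Treewidth 2.
One such decomposition:
Bags: B1 = {0, 4, 5}  B2 = {0, 2, 5}  B3 = {0, 2, 3}  B4 = {0, 1, 2}  B5 = {2, 3, 6}
Tree: B1–B2, B2–B3, B3–B4, B3–B5

The largest bag has 3 vertices, giving width 2; this decomposition certifies tw(G) ≤ 2. On the other hand G contains the 3-clique {0, 1, 2}. A clique must lie in a single bag of any decomposition, so no decomposition can have width below 2. Therefore the treewidth is 2.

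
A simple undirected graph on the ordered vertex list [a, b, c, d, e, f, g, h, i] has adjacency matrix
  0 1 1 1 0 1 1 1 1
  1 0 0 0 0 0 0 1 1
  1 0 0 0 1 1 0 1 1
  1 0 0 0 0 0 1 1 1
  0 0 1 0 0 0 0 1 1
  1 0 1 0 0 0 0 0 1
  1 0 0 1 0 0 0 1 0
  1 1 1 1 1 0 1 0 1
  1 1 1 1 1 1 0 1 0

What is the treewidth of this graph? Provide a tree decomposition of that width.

Treewidth 3.
One optimal decomposition is:
Bags: B1 = {a, d, h, i}  B2 = {a, b, h, i}  B3 = {a, c, h, i}  B4 = {a, d, g, h}  B5 = {a, c, f, i}  B6 = {c, e, h, i}
Tree: B1–B2, B2–B3, B1–B4, B3–B5, B3–B6

Every bag has size at most 4, so the width is 4 − 1 = 3 and tw(G) ≤ 3. On the other hand G contains the 4-clique {a, d, g, h}. A clique must lie in a single bag of any decomposition, so no decomposition can have width below 3. Combining the bounds, tw(G) = 3.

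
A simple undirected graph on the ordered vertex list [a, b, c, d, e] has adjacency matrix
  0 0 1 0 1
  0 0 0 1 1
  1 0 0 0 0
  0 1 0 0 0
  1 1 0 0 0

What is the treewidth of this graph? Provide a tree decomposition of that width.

Treewidth 1.
Bags: B1 = {b, d}  B2 = {b, e}  B3 = {a, e}  B4 = {a, c}
Tree: B1–B2, B2–B3, B3–B4

The largest bag has 2 vertices, giving width 1; this decomposition certifies tw(G) ≤ 1. Since G has at least one edge (e.g. d–b), it is not an edgeless graph, so tw(G) ≥ 1. The upper and lower bounds meet at 1, so that is the treewidth.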